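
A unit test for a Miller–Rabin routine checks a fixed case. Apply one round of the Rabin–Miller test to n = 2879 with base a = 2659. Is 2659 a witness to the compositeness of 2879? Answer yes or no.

no

n − 1 = 2878 = 2^1 · 1439, so s = 1 and d = 1439.
Repeated squaring mod 2879: 2659^1 ≡ 2659, 2659^2 ≡ 2336, 2659^4 ≡ 1191, 2659^8 ≡ 2013, 2659^16 ≡ 1416, 2659^32 ≡ 1272, 2659^64 ≡ 2865, 2659^128 ≡ 196, 2659^256 ≡ 989, 2659^512 ≡ 2140, 2659^1024 ≡ 1990.
1439 = 1024 + 256 + 128 + 16 + 8 + 4 + 2 + 1, so 2659^1439 ≡ 1990·989·196·1416·2013·1191·2336·2659 ≡ 2878 (mod 2879).
x_0 = 2659^1439 mod 2879 = 2878.
x_0 = 2878 ≡ −1, so 2659 is not a witness.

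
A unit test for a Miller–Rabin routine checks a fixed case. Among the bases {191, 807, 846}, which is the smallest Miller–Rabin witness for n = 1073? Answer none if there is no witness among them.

807

n − 1 = 1072 = 2^4 · 67, so s = 4 and d = 67.
Base 191: x_0 = 191^67 mod 1073 = 882. x_0 is neither 1 nor 1072, so continue squaring. x_1 = 882^2 mod 1073 = 1072. x_1 ≡ −1, so 191 is not a witness.
Base 807: x_0 = 807^67 mod 1073 = 596. x_0 is neither 1 nor 1072, so continue squaring. x_1 = 596^2 mod 1073 = 53. x_2 = 53^2 mod 1073 = 663. x_3 = 663^2 mod 1073 = 712. Reached i = s−1 = 3 without hitting −1: 807 is a Miller–Rabin witness and 1073 is composite.
Base 846: x_0 = 846^67 mod 1073 = 13. x_0 is neither 1 nor 1072, so continue squaring. x_1 = 13^2 mod 1073 = 169. x_2 = 169^2 mod 1073 = 663. x_3 = 663^2 mod 1073 = 712. Reached i = s−1 = 3 without hitting −1: 846 is a Miller–Rabin witness and 1073 is composite.
The smallest witness among the given bases is 807.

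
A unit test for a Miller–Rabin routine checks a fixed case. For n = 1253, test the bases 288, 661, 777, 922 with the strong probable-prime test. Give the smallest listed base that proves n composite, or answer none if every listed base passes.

288

n − 1 = 1252 = 2^2 · 313, so s = 2 and d = 313.
Base 288: x_0 = 288^313 mod 1253 = 722. x_0 is neither 1 nor 1252, so continue squaring. x_1 = 722^2 mod 1253 = 36. Reached i = s−1 = 1 without hitting −1: 288 is a Miller–Rabin witness and 1253 is composite.
Base 661: x_0 = 661^313 mod 1253 = 409. x_0 is neither 1 nor 1252, so continue squaring. x_1 = 409^2 mod 1253 = 632. Reached i = s−1 = 1 without hitting −1: 661 is a Miller–Rabin witness and 1253 is composite.
Base 777: x_0 = 777^313 mod 1253 = 182. x_0 is neither 1 nor 1252, so continue squaring. x_1 = 182^2 mod 1253 = 546. Reached i = s−1 = 1 without hitting −1: 777 is a Miller–Rabin witness and 1253 is composite.
Base 922: x_0 = 922^313 mod 1253 = 1181. x_0 is neither 1 nor 1252, so continue squaring. x_1 = 1181^2 mod 1253 = 172. Reached i = s−1 = 1 without hitting −1: 922 is a Miller–Rabin witness and 1253 is composite.
The smallest witness among the given bases is 288.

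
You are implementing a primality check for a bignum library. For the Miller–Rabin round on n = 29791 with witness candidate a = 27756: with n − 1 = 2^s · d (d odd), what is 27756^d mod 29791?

22908

n − 1 = 29790 = 2^1 · 14895, so s = 1 and d = 14895.
27756^14895 mod 29791 = 22908.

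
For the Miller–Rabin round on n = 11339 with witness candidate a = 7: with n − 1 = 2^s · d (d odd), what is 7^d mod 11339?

n − 1 = 11338 = 2^1 · 5669, so s = 1 and d = 5669.
By repeated squaring, 7^5669 ≡ 10755 (mod 11339).

10755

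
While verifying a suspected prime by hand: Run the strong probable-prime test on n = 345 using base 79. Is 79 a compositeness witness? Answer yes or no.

n − 1 = 344 = 2^3 · 43, so s = 3 and d = 43.
x_0 = 79^43 mod 345 = 214.
x_0 is neither 1 nor 344, so continue squaring.
x_1 = 214^2 mod 345 = 256.
x_2 = 256^2 mod 345 = 331.
Reached i = s−1 = 2 without hitting −1: 79 is a Miller–Rabin witness and 345 is composite.

yes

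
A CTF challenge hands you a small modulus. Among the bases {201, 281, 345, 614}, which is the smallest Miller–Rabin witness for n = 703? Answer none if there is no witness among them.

281

n − 1 = 702 = 2^1 · 351, so s = 1 and d = 351.
Base 201: x_0 = 201^351 mod 703 = 1. x_0 = 1, so 201 is not a witness.
Base 281: x_0 = 281^351 mod 703 = 512. x_0 ∉ {1, 702} and s = 1, so 281 is a Miller–Rabin witness and 703 is composite.
Base 345: x_0 = 345^351 mod 703 = 75. x_0 ∉ {1, 702} and s = 1, so 345 is a Miller–Rabin witness and 703 is composite.
Base 614: x_0 = 614^351 mod 703 = 438. x_0 ∉ {1, 702} and s = 1, so 614 is a Miller–Rabin witness and 703 is composite.
The smallest witness among the given bases is 281.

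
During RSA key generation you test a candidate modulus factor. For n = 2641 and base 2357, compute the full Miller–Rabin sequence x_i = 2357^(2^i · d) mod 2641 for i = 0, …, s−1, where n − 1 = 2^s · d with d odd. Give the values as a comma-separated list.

1901, 913, 1654, 2281

n − 1 = 2640 = 2^4 · 165, so s = 4 and d = 165.
x_0 = 2357^165 mod 2641 = 1901.
x_1 = 1901^2 mod 2641 = 913.
x_2 = 913^2 mod 2641 = 1654.
x_3 = 1654^2 mod 2641 = 2281.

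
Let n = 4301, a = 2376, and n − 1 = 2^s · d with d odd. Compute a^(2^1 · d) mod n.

2651

n − 1 = 4300 = 2^2 · 1075, so s = 2 and d = 1075.
x_0 = 2376^1075 mod 4301 = 3047.
x_1 = 3047^2 mod 4301 = 2651.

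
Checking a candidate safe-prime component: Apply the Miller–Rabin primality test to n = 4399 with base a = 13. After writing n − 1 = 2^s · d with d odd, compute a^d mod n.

n − 1 = 4398 = 2^1 · 2199, so s = 1 and d = 2199.
13^2199 mod 4399 = 4091.

4091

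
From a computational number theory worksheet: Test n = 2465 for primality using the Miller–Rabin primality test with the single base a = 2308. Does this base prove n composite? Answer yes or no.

no

n − 1 = 2464 = 2^5 · 77, so s = 5 and d = 77.
x_0 = 2308^77 mod 2465 = 2308.
x_0 is neither 1 nor 2464, so continue squaring.
x_1 = 2308^2 mod 2465 = 2464.
x_1 ≡ −1, so 2308 is not a witness.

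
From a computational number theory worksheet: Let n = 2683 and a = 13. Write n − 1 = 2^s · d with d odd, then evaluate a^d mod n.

n − 1 = 2682 = 2^1 · 1341, so s = 1 and d = 1341.
Repeated squaring mod 2683: 13^1 ≡ 13, 13^2 ≡ 169, 13^4 ≡ 1731, 13^8 ≡ 2133, 13^16 ≡ 2004, 13^32 ≡ 2248, 13^64 ≡ 1415, 13^128 ≡ 707, 13^256 ≡ 811, 13^512 ≡ 386, 13^1024 ≡ 1431.
1341 = 1024 + 256 + 32 + 16 + 8 + 4 + 1, so 13^1341 ≡ 1431·811·2248·2004·2133·1731·13 ≡ 2682 (mod 2683).

2682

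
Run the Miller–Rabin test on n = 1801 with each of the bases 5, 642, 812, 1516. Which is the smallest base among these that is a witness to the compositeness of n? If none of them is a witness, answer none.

n − 1 = 1800 = 2^3 · 225, so s = 3 and d = 225.
Base 5: x_0 = 5^225 mod 1801 = 977. x_0 is neither 1 nor 1800, so continue squaring. x_1 = 977^2 mod 1801 = 1800. x_1 ≡ −1, so 5 is not a witness.
Base 642: x_0 = 642^225 mod 1801 = 977. x_0 is neither 1 nor 1800, so continue squaring. x_1 = 977^2 mod 1801 = 1800. x_1 ≡ −1, so 642 is not a witness.
Base 812: x_0 = 812^225 mod 1801 = 1337. x_0 is neither 1 nor 1800, so continue squaring. x_1 = 1337^2 mod 1801 = 977. x_2 = 977^2 mod 1801 = 1800. x_2 ≡ −1, so 812 is not a witness.
Base 1516: x_0 = 1516^225 mod 1801 = 1337. x_0 is neither 1 nor 1800, so continue squaring. x_1 = 1337^2 mod 1801 = 977. x_2 = 977^2 mod 1801 = 1800. x_2 ≡ −1, so 1516 is not a witness.
No listed base is a witness for 1801.

none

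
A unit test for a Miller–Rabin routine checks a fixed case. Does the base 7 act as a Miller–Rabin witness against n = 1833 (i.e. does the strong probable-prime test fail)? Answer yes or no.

yes

n − 1 = 1832 = 2^3 · 229, so s = 3 and d = 229.
x_0 = 7^229 mod 1833 = 826.
x_0 is neither 1 nor 1832, so continue squaring.
x_1 = 826^2 mod 1833 = 400.
x_2 = 400^2 mod 1833 = 529.
Reached i = s−1 = 2 without hitting −1: 7 is a Miller–Rabin witness and 1833 is composite.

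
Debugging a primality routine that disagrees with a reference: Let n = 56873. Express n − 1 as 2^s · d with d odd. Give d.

7109

Halving: 56872 → 28436 → 14218 → 7109; 7109 is odd.
So 56872 = 2^3 · 7109.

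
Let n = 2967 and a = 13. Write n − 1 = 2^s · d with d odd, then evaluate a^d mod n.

877

n − 1 = 2966 = 2^1 · 1483, so s = 1 and d = 1483.
13^1483 mod 2967 = 877.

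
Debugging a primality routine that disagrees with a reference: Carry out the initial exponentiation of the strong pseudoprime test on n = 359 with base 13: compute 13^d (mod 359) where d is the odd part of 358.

358

n − 1 = 358 = 2^1 · 179, so s = 1 and d = 179.
By repeated squaring, 13^179 ≡ 358 (mod 359).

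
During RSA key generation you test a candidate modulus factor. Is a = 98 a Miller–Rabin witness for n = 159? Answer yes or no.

n − 1 = 158 = 2^1 · 79, so s = 1 and d = 79.
Repeated squaring mod 159: 98^1 ≡ 98, 98^2 ≡ 64, 98^4 ≡ 121, 98^8 ≡ 13, 98^16 ≡ 10, 98^32 ≡ 100, 98^64 ≡ 142.
79 = 64 + 8 + 4 + 2 + 1, so 98^79 ≡ 142·13·121·64·98 ≡ 8 (mod 159).
x_0 = 98^79 mod 159 = 8.
x_0 ∉ {1, 158} and s = 1, so 98 is a Miller–Rabin witness and 159 is composite.

yes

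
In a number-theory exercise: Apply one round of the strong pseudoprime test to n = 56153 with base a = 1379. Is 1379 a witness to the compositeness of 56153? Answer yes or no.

n − 1 = 56152 = 2^3 · 7019, so s = 3 and d = 7019.
x_0 = 1379^7019 mod 56153 = 33999.
x_0 is neither 1 nor 56152, so continue squaring.
x_1 = 33999^2 mod 56153 = 22496.
x_2 = 22496^2 mod 56153 = 19180.
Reached i = s−1 = 2 without hitting −1: 1379 is a Miller–Rabin witness and 56153 is composite.

yes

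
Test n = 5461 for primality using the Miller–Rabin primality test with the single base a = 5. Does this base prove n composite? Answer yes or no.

no

n − 1 = 5460 = 2^2 · 1365, so s = 2 and d = 1365.
x_0 = 5^1365 mod 5461 = 5460.
x_0 = 5460 ≡ −1, so 5 is not a witness.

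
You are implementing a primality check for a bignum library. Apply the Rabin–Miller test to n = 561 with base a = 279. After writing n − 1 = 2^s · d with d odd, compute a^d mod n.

n − 1 = 560 = 2^4 · 35, so s = 4 and d = 35.
279^35 mod 561 = 309.

309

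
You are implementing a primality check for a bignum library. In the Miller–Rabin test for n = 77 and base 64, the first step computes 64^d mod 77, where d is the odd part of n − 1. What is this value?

71

n − 1 = 76 = 2^2 · 19, so s = 2 and d = 19.
64^19 mod 77 = 71.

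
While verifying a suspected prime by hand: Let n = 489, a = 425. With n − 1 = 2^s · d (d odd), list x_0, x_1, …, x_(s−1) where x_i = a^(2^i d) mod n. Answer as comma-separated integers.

290, 481, 64

n − 1 = 488 = 2^3 · 61, so s = 3 and d = 61.
x_0 = 425^61 mod 489 = 290.
x_1 = 290^2 mod 489 = 481.
x_2 = 481^2 mod 489 = 64.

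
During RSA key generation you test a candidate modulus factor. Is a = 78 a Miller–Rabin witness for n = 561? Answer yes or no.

yes

n − 1 = 560 = 2^4 · 35, so s = 4 and d = 35.
x_0 = 78^35 mod 561 = 507.
x_0 is neither 1 nor 560, so continue squaring.
x_1 = 507^2 mod 561 = 111.
x_2 = 111^2 mod 561 = 540.
x_3 = 540^2 mod 561 = 441.
Reached i = s−1 = 3 without hitting −1: 78 is a Miller–Rabin witness and 561 is composite.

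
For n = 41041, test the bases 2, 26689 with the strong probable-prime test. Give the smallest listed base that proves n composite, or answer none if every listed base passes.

2

n − 1 = 41040 = 2^4 · 2565, so s = 4 and d = 2565.
Base 2: x_0 = 2^2565 mod 41041 = 27994. x_0 is neither 1 nor 41040, so continue squaring. x_1 = 27994^2 mod 41041 = 27182. x_2 = 27182^2 mod 41041 = 1. x_2 = 1 but x_1 ≠ ±1, a nontrivial square root of 1 — 2 is a witness and 41041 is composite.
Base 26689: x_0 = 26689^2565 mod 41041 = 25675. x_0 is neither 1 nor 41040, so continue squaring. x_1 = 25675^2 mod 41041 = 5083. x_2 = 5083^2 mod 41041 = 22100. x_3 = 22100^2 mod 41041 = 22100. Reached i = s−1 = 3 without hitting −1: 26689 is a Miller–Rabin witness and 41041 is composite.
The smallest witness among the given bases is 2.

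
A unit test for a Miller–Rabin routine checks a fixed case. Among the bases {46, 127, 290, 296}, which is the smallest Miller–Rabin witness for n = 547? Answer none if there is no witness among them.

none

n − 1 = 546 = 2^1 · 273, so s = 1 and d = 273.
Base 46: x_0 = 46^273 mod 547 = 1. x_0 = 1, so 46 is not a witness.
Base 127: x_0 = 127^273 mod 547 = 1. x_0 = 1, so 127 is not a witness.
Base 290: x_0 = 290^273 mod 547 = 1. x_0 = 1, so 290 is not a witness.
Base 296: x_0 = 296^273 mod 547 = 1. x_0 = 1, so 296 is not a witness.
No listed base is a witness for 547.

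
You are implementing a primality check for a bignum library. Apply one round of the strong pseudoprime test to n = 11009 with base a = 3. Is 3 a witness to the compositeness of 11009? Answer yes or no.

n − 1 = 11008 = 2^8 · 43, so s = 8 and d = 43.
x_0 = 3^43 mod 11009 = 9924.
x_0 is neither 1 nor 11008, so continue squaring.
x_1 = 9924^2 mod 11009 = 10271.
x_2 = 10271^2 mod 11009 = 5203.
x_3 = 5203^2 mod 11009 = 78.
x_4 = 78^2 mod 11009 = 6084.
x_5 = 6084^2 mod 11009 = 2798.
x_6 = 2798^2 mod 11009 = 1405.
x_7 = 1405^2 mod 11009 = 3414.
Reached i = s−1 = 7 without hitting −1: 3 is a Miller–Rabin witness and 11009 is composite.

yes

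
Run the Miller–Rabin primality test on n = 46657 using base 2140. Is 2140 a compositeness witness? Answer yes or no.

no

n − 1 = 46656 = 2^6 · 729, so s = 6 and d = 729.
Repeated squaring mod 46657: 2140^1 ≡ 2140, 2140^2 ≡ 7214, 2140^4 ≡ 19241, 2140^8 ≡ 39443, 2140^16 ≡ 19241, 2140^32 ≡ 39443, 2140^64 ≡ 19241, 2140^128 ≡ 39443, 2140^256 ≡ 19241, 2140^512 ≡ 39443.
729 = 512 + 128 + 64 + 16 + 8 + 1, so 2140^729 ≡ 39443·39443·19241·19241·39443·2140 ≡ 5507 (mod 46657).
x_0 = 2140^729 mod 46657 = 5507.
x_0 is neither 1 nor 46656, so continue squaring.
x_1 = 5507^2 mod 46657 = 46656.
x_1 ≡ −1, so 2140 is not a witness.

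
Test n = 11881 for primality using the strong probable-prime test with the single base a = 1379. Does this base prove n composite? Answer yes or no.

no

n − 1 = 11880 = 2^3 · 1485, so s = 3 and d = 1485.
x_0 = 1379^1485 mod 11881 = 11880.
x_0 = 11880 ≡ −1, so 1379 is not a witness.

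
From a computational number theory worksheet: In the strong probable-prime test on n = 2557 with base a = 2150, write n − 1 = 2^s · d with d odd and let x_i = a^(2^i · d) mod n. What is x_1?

1

n − 1 = 2556 = 2^2 · 639, so s = 2 and d = 639.
Repeated squaring mod 2557: 2150^1 ≡ 2150, 2150^2 ≡ 2001, 2150^4 ≡ 2296, 2150^8 ≡ 1639, 2150^16 ≡ 1471, 2150^32 ≡ 619, 2150^64 ≡ 2168, 2150^128 ≡ 458, 2150^256 ≡ 90, 2150^512 ≡ 429.
639 = 512 + 64 + 32 + 16 + 8 + 4 + 2 + 1, so 2150^639 ≡ 429·2168·619·1471·1639·2296·2001·2150 ≡ 1 (mod 2557).
x_0 = 1.
x_1 = 1^2 mod 2557 = 1.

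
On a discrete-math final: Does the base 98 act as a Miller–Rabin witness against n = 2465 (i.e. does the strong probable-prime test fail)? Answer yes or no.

n − 1 = 2464 = 2^5 · 77, so s = 5 and d = 77.
x_0 = 98^77 mod 2465 = 2308.
x_0 is neither 1 nor 2464, so continue squaring.
x_1 = 2308^2 mod 2465 = 2464.
x_1 ≡ −1, so 98 is not a witness.

no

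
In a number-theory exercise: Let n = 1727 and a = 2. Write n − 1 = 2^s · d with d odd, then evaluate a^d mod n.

n − 1 = 1726 = 2^1 · 863, so s = 1 and d = 863.
Repeated squaring mod 1727: 2^1 ≡ 2, 2^2 ≡ 4, 2^4 ≡ 16, 2^8 ≡ 256, 2^16 ≡ 1637, 2^32 ≡ 1192, 2^64 ≡ 1270, 2^128 ≡ 1609, 2^256 ≡ 108, 2^512 ≡ 1302.
863 = 512 + 256 + 64 + 16 + 8 + 4 + 2 + 1, so 2^863 ≡ 1302·108·1270·1637·256·16·4·2 ≡ 910 (mod 1727).

910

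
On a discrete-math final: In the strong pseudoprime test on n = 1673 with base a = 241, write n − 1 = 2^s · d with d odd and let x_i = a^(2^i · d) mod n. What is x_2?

n − 1 = 1672 = 2^3 · 209, so s = 3 and d = 209.
x_0 = 241^209 mod 1673 = 691.
x_1 = 691^2 mod 1673 = 676.
x_2 = 676^2 mod 1673 = 247.

247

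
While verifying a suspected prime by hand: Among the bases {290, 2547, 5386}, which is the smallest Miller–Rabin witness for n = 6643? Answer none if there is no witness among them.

n − 1 = 6642 = 2^1 · 3321, so s = 1 and d = 3321.
Base 290: x_0 = 290^3321 mod 6643 = 6642. x_0 = 6642 ≡ −1, so 290 is not a witness.
Base 2547: x_0 = 2547^3321 mod 6643 = 6642. x_0 = 6642 ≡ −1, so 2547 is not a witness.
Base 5386: x_0 = 5386^3321 mod 6643 = 6642. x_0 = 6642 ≡ −1, so 5386 is not a witness.
No listed base is a witness for 6643.

none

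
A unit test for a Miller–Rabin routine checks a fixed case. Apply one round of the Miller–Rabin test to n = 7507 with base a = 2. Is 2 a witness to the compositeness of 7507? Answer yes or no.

n − 1 = 7506 = 2^1 · 3753, so s = 1 and d = 3753.
x_0 = 2^3753 mod 7507 = 7506.
x_0 = 7506 ≡ −1, so 2 is not a witness.

no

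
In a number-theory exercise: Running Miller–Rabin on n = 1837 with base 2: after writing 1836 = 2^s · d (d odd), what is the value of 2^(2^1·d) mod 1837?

n − 1 = 1836 = 2^2 · 459, so s = 2 and d = 459.
Repeated squaring mod 1837: 2^1 ≡ 2, 2^2 ≡ 4, 2^4 ≡ 16, 2^8 ≡ 256, 2^16 ≡ 1241, 2^32 ≡ 675, 2^64 ≡ 49, 2^128 ≡ 564, 2^256 ≡ 295.
459 = 256 + 128 + 64 + 8 + 2 + 1, so 2^459 ≡ 295·564·49·256·4·2 ≡ 1117 (mod 1837).
x_0 = 1117.
x_1 = 1117^2 mod 1837 = 366.

366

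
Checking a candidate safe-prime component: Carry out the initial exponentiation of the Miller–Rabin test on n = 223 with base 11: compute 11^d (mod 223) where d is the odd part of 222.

n − 1 = 222 = 2^1 · 111, so s = 1 and d = 111.
11^111 mod 223 = 222.

222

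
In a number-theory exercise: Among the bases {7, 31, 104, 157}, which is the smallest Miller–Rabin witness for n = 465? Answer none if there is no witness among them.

7

n − 1 = 464 = 2^4 · 29, so s = 4 and d = 29.
Base 7: x_0 = 7^29 mod 465 = 412. x_0 is neither 1 nor 464, so continue squaring. x_1 = 412^2 mod 465 = 19. x_2 = 19^2 mod 465 = 361. x_3 = 361^2 mod 465 = 121. Reached i = s−1 = 3 without hitting −1: 7 is a Miller–Rabin witness and 465 is composite.
Base 31: x_0 = 31^29 mod 465 = 31. x_0 is neither 1 nor 464, so continue squaring. x_1 = 31^2 mod 465 = 31. x_2 = 31^2 mod 465 = 31. x_3 = 31^2 mod 465 = 31. Reached i = s−1 = 3 without hitting −1: 31 is a Miller–Rabin witness and 465 is composite.
Base 104: x_0 = 104^29 mod 465 = 389. x_0 is neither 1 nor 464, so continue squaring. x_1 = 389^2 mod 465 = 196. x_2 = 196^2 mod 465 = 286. x_3 = 286^2 mod 465 = 421. Reached i = s−1 = 3 without hitting −1: 104 is a Miller–Rabin witness and 465 is composite.
Base 157: x_0 = 157^29 mod 465 = 202. x_0 is neither 1 nor 464, so continue squaring. x_1 = 202^2 mod 465 = 349. x_2 = 349^2 mod 465 = 436. x_3 = 436^2 mod 465 = 376. Reached i = s−1 = 3 without hitting −1: 157 is a Miller–Rabin witness and 465 is composite.
The smallest witness among the given bases is 7.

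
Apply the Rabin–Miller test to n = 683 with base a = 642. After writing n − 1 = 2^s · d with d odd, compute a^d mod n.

n − 1 = 682 = 2^1 · 341, so s = 1 and d = 341.
By repeated squaring, 642^341 ≡ 1 (mod 683).

1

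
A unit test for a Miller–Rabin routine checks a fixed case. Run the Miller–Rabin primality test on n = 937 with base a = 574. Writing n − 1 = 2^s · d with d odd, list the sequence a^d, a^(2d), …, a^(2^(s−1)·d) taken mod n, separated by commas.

n − 1 = 936 = 2^3 · 117, so s = 3 and d = 117.
x_0 = 574^117 mod 937 = 741.
x_1 = 741^2 mod 937 = 936.
x_2 = 936^2 mod 937 = 1.

741, 936, 1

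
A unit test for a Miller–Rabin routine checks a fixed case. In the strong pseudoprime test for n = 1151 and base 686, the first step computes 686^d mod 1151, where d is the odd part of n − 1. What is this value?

n − 1 = 1150 = 2^1 · 575, so s = 1 and d = 575.
686^575 mod 1151 = 1.

1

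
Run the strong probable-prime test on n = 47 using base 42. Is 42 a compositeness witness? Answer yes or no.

no

n − 1 = 46 = 2^1 · 23, so s = 1 and d = 23.
x_0 = 42^23 mod 47 = 1.
x_0 = 1, so 42 is not a witness.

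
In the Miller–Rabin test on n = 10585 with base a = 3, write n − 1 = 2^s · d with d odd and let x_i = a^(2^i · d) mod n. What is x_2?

n − 1 = 10584 = 2^3 · 1323, so s = 3 and d = 1323.
x_0 = 3^1323 mod 10585 = 8422.
x_1 = 8422^2 mod 10585 = 10584.
x_2 = 10584^2 mod 10585 = 1.

1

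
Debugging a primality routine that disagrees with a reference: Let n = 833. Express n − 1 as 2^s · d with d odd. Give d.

Halving: 832 → 416 → 208 → 104 → 52 → 26 → 13; 13 is odd.
So 832 = 2^6 · 13.

13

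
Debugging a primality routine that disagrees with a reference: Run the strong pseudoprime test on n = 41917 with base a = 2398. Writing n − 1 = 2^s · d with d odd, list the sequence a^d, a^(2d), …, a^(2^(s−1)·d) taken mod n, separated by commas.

32276, 18892

n − 1 = 41916 = 2^2 · 10479, so s = 2 and d = 10479.
x_0 = 2398^10479 mod 41917 = 32276.
x_1 = 32276^2 mod 41917 = 18892.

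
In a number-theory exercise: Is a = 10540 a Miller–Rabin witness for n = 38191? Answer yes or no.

n − 1 = 38190 = 2^1 · 19095, so s = 1 and d = 19095.
x_0 = 10540^19095 mod 38191 = 1.
x_0 = 1, so 10540 is not a witness.

no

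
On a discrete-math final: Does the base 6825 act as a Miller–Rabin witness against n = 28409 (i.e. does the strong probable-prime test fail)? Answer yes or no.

n − 1 = 28408 = 2^3 · 3551, so s = 3 and d = 3551.
x_0 = 6825^3551 mod 28409 = 533.
x_0 is neither 1 nor 28408, so continue squaring.
x_1 = 533^2 mod 28409 = 28408.
x_1 ≡ −1, so 6825 is not a witness.

no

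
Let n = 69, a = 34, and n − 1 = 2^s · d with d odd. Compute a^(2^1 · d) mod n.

n − 1 = 68 = 2^2 · 17, so s = 2 and d = 17.
x_0 = 34^17 mod 69 = 37.
x_1 = 37^2 mod 69 = 58.

58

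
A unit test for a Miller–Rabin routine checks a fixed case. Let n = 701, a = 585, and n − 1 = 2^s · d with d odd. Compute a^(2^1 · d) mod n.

1

n − 1 = 700 = 2^2 · 175, so s = 2 and d = 175.
x_0 = 585^175 mod 701 = 1.
x_1 = 1^2 mod 701 = 1.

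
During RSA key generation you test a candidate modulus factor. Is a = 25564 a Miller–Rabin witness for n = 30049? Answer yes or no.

n − 1 = 30048 = 2^5 · 939, so s = 5 and d = 939.
x_0 = 25564^939 mod 30049 = 28060.
x_0 is neither 1 nor 30048, so continue squaring.
x_1 = 28060^2 mod 30049 = 19702.
x_2 = 19702^2 mod 30049 = 25871.
x_3 = 25871^2 mod 30049 = 27264.
x_4 = 27264^2 mod 30049 = 3583.
Reached i = s−1 = 4 without hitting −1: 25564 is a Miller–Rabin witness and 30049 is composite.

yes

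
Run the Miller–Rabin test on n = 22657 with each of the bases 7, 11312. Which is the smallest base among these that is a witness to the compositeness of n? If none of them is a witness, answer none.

n − 1 = 22656 = 2^7 · 177, so s = 7 and d = 177.
Base 7: x_0 = 7^177 mod 22657 = 9581. x_0 is neither 1 nor 22656, so continue squaring. x_1 = 9581^2 mod 22657 = 12054. x_2 = 12054^2 mod 22657 = 22232. x_3 = 22232^2 mod 22657 = 22026. x_4 = 22026^2 mod 22657 = 12992. x_5 = 12992^2 mod 22657 = 20071. x_6 = 20071^2 mod 22657 = 3581. Reached i = s−1 = 6 without hitting −1: 7 is a Miller–Rabin witness and 22657 is composite.
Base 11312: x_0 = 11312^177 mod 22657 = 12754. x_0 is neither 1 nor 22656, so continue squaring. x_1 = 12754^2 mod 22657 = 9913. x_2 = 9913^2 mod 22657 = 4160. x_3 = 4160^2 mod 22657 = 18309. x_4 = 18309^2 mod 22657 = 9166. x_5 = 9166^2 mod 22657 = 3400. x_6 = 3400^2 mod 22657 = 4930. Reached i = s−1 = 6 without hitting −1: 11312 is a Miller–Rabin witness and 22657 is composite.
The smallest witness among the given bases is 7.

7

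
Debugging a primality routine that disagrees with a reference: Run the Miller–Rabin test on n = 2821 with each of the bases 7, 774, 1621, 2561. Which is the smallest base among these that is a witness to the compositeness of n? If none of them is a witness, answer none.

n − 1 = 2820 = 2^2 · 705, so s = 2 and d = 705.
Base 7: x_0 = 7^705 mod 2821 = 931. x_0 is neither 1 nor 2820, so continue squaring. x_1 = 931^2 mod 2821 = 714. Reached i = s−1 = 1 without hitting −1: 7 is a Miller–Rabin witness and 2821 is composite.
Base 774: x_0 = 774^705 mod 2821 = 1828. x_0 is neither 1 nor 2820, so continue squaring. x_1 = 1828^2 mod 2821 = 1520. Reached i = s−1 = 1 without hitting −1: 774 is a Miller–Rabin witness and 2821 is composite.
Base 1621: x_0 = 1621^705 mod 2821 = 1. x_0 = 1, so 1621 is not a witness.
Base 2561: x_0 = 2561^705 mod 2821 = 559. x_0 is neither 1 nor 2820, so continue squaring. x_1 = 559^2 mod 2821 = 2171. Reached i = s−1 = 1 without hitting −1: 2561 is a Miller–Rabin witness and 2821 is composite.
The smallest witness among the given bases is 7.

7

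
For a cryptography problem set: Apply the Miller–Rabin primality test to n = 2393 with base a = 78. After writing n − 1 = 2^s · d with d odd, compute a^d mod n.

n − 1 = 2392 = 2^3 · 299, so s = 3 and d = 299.
Repeated squaring mod 2393: 78^1 ≡ 78, 78^2 ≡ 1298, 78^4 ≡ 132, 78^8 ≡ 673, 78^16 ≡ 652, 78^32 ≡ 1543, 78^64 ≡ 2207, 78^128 ≡ 1094, 78^256 ≡ 336.
299 = 256 + 32 + 8 + 2 + 1, so 78^299 ≡ 336·1543·673·1298·78 ≡ 1114 (mod 2393).

1114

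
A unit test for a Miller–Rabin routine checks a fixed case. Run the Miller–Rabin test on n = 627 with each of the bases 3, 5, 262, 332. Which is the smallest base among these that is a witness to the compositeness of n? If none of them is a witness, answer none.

n − 1 = 626 = 2^1 · 313, so s = 1 and d = 313.
Base 3: x_0 = 3^313 mod 627 = 192. x_0 ∉ {1, 626} and s = 1, so 3 is a Miller–Rabin witness and 627 is composite.
Base 5: x_0 = 5^313 mod 627 = 92. x_0 ∉ {1, 626} and s = 1, so 5 is a Miller–Rabin witness and 627 is composite.
Base 262: x_0 = 262^313 mod 627 = 355. x_0 ∉ {1, 626} and s = 1, so 262 is a Miller–Rabin witness and 627 is composite.
Base 332: x_0 = 332^313 mod 627 = 536. x_0 ∉ {1, 626} and s = 1, so 332 is a Miller–Rabin witness and 627 is composite.
The smallest witness among the given bases is 3.

3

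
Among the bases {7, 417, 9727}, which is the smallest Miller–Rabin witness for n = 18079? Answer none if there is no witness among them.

7

n − 1 = 18078 = 2^1 · 9039, so s = 1 and d = 9039.
Base 7: x_0 = 7^9039 mod 18079 = 8886. x_0 ∉ {1, 18078} and s = 1, so 7 is a Miller–Rabin witness and 18079 is composite.
Base 417: x_0 = 417^9039 mod 18079 = 16357. x_0 ∉ {1, 18078} and s = 1, so 417 is a Miller–Rabin witness and 18079 is composite.
Base 9727: x_0 = 9727^9039 mod 18079 = 3616. x_0 ∉ {1, 18078} and s = 1, so 9727 is a Miller–Rabin witness and 18079 is composite.
The smallest witness among the given bases is 7.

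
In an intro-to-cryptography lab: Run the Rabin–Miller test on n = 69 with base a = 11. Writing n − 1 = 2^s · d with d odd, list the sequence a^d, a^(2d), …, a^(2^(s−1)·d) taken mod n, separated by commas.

14, 58

n − 1 = 68 = 2^2 · 17, so s = 2 and d = 17.
x_0 = 11^17 mod 69 = 14.
x_1 = 14^2 mod 69 = 58.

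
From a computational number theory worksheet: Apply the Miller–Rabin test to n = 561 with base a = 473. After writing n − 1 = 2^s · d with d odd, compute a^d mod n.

n − 1 = 560 = 2^4 · 35, so s = 4 and d = 35.
Repeated squaring mod 561: 473^1 ≡ 473, 473^2 ≡ 451, 473^4 ≡ 319, 473^8 ≡ 220, 473^16 ≡ 154, 473^32 ≡ 154.
35 = 32 + 2 + 1, so 473^35 ≡ 154·451·473 ≡ 143 (mod 561).

143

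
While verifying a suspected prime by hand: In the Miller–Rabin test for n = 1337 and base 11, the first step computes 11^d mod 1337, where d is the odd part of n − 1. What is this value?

1010

n − 1 = 1336 = 2^3 · 167, so s = 3 and d = 167.
11^167 mod 1337 = 1010.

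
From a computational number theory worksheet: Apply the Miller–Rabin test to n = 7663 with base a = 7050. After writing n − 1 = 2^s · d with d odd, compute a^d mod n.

n − 1 = 7662 = 2^1 · 3831, so s = 1 and d = 3831.
7050^3831 mod 7663 = 2549.

2549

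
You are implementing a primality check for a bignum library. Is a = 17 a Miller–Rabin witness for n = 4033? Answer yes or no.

no

n − 1 = 4032 = 2^6 · 63, so s = 6 and d = 63.
x_0 = 17^63 mod 4033 = 142.
x_0 is neither 1 nor 4032, so continue squaring.
x_1 = 142^2 mod 4033 = 4032.
x_1 ≡ −1, so 17 is not a witness.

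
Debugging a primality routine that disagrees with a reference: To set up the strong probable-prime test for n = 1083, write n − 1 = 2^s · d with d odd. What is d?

541

Halving: 1082 → 541; 541 is odd.
So 1082 = 2^1 · 541.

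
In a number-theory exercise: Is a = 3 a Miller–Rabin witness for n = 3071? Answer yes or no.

n − 1 = 3070 = 2^1 · 1535, so s = 1 and d = 1535.
By repeated squaring, 3^1535 ≡ 1057 (mod 3071).
x_0 = 3^1535 mod 3071 = 1057.
x_0 ∉ {1, 3070} and s = 1, so 3 is a Miller–Rabin witness and 3071 is composite.

yes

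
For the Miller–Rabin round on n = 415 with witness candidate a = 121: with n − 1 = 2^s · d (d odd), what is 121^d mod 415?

116

n − 1 = 414 = 2^1 · 207, so s = 1 and d = 207.
121^207 mod 415 = 116.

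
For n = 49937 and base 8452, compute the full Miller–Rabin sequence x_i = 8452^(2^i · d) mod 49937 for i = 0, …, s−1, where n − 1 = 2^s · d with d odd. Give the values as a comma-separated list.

n − 1 = 49936 = 2^4 · 3121, so s = 4 and d = 3121.
x_0 = 8452^3121 mod 49937 = 42617.
x_1 = 42617^2 mod 49937 = 49936.
x_2 = 49936^2 mod 49937 = 1.
x_3 = 1^2 mod 49937 = 1.

42617, 49936, 1, 1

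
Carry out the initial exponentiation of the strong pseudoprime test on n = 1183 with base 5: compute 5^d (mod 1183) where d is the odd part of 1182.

n − 1 = 1182 = 2^1 · 591, so s = 1 and d = 591.
Repeated squaring mod 1183: 5^1 ≡ 5, 5^2 ≡ 25, 5^4 ≡ 625, 5^8 ≡ 235, 5^16 ≡ 807, 5^32 ≡ 599, 5^64 ≡ 352, 5^128 ≡ 872, 5^256 ≡ 898, 5^512 ≡ 781.
591 = 512 + 64 + 8 + 4 + 2 + 1, so 5^591 ≡ 781·352·235·625·25·5 ≡ 489 (mod 1183).

489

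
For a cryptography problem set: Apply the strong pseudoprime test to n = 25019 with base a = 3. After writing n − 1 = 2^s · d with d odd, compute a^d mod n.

n − 1 = 25018 = 2^1 · 12509, so s = 1 and d = 12509.
3^12509 mod 25019 = 7964.

7964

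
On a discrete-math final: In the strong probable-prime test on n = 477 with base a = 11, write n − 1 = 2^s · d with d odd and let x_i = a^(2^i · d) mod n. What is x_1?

n − 1 = 476 = 2^2 · 119, so s = 2 and d = 119.
x_0 = 11^119 mod 477 = 356.
x_1 = 356^2 mod 477 = 331.

331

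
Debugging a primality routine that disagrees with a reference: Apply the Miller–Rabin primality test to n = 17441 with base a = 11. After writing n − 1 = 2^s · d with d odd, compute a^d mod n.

14261

n − 1 = 17440 = 2^5 · 545, so s = 5 and d = 545.
11^545 mod 17441 = 14261.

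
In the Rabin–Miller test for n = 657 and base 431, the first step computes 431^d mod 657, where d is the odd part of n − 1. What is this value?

n − 1 = 656 = 2^4 · 41, so s = 4 and d = 41.
Repeated squaring mod 657: 431^1 ≡ 431, 431^2 ≡ 487, 431^4 ≡ 649, 431^8 ≡ 64, 431^16 ≡ 154, 431^32 ≡ 64.
41 = 32 + 8 + 1, so 431^41 ≡ 64·64·431 ≡ 17 (mod 657).

17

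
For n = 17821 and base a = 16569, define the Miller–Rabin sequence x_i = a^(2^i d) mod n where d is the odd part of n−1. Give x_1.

11248

n − 1 = 17820 = 2^2 · 4455, so s = 2 and d = 4455.
By repeated squaring, 16569^4455 ≡ 8346 (mod 17821).
x_0 = 8346.
x_1 = 8346^2 mod 17821 = 11248.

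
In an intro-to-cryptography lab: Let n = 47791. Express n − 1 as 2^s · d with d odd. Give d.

Halving: 47790 → 23895; 23895 is odd.
So 47790 = 2^1 · 23895.

23895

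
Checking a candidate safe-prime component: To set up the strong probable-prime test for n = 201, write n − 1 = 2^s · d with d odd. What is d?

Halving: 200 → 100 → 50 → 25; 25 is odd.
So 200 = 2^3 · 25.

25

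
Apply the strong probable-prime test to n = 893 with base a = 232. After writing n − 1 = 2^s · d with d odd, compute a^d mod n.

n − 1 = 892 = 2^2 · 223, so s = 2 and d = 223.
Repeated squaring mod 893: 232^1 ≡ 232, 232^2 ≡ 244, 232^4 ≡ 598, 232^8 ≡ 404, 232^16 ≡ 690, 232^32 ≡ 131, 232^64 ≡ 194, 232^128 ≡ 130.
223 = 128 + 64 + 16 + 8 + 4 + 2 + 1, so 232^223 ≡ 130·194·690·404·598·244·232 ≡ 861 (mod 893).

861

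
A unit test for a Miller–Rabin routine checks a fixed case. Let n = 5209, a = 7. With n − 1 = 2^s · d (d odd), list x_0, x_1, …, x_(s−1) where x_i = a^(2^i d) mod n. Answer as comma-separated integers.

n − 1 = 5208 = 2^3 · 651, so s = 3 and d = 651.
x_0 = 7^651 mod 5209 = 2098.
x_1 = 2098^2 mod 5209 = 5208.
x_2 = 5208^2 mod 5209 = 1.

2098, 5208, 1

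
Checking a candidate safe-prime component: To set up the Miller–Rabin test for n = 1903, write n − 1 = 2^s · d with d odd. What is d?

951

Halving: 1902 → 951; 951 is odd.
So 1902 = 2^1 · 951.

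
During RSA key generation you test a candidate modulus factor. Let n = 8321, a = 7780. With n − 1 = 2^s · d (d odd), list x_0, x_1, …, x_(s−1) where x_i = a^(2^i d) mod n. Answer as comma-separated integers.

8057, 3128, 7209, 5036, 7209, 5036, 7209

n − 1 = 8320 = 2^7 · 65, so s = 7 and d = 65.
x_0 = 7780^65 mod 8321 = 8057.
x_1 = 8057^2 mod 8321 = 3128.
x_2 = 3128^2 mod 8321 = 7209.
x_3 = 7209^2 mod 8321 = 5036.
x_4 = 5036^2 mod 8321 = 7209.
x_5 = 7209^2 mod 8321 = 5036.
x_6 = 5036^2 mod 8321 = 7209.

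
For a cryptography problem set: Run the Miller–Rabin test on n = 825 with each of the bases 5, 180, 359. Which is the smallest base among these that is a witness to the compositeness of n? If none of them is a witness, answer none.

n − 1 = 824 = 2^3 · 103, so s = 3 and d = 103.
Base 5: x_0 = 5^103 mod 825 = 125. x_0 is neither 1 nor 824, so continue squaring. x_1 = 125^2 mod 825 = 775. x_2 = 775^2 mod 825 = 25. Reached i = s−1 = 2 without hitting −1: 5 is a Miller–Rabin witness and 825 is composite.
Base 180: x_0 = 180^103 mod 825 = 75. x_0 is neither 1 nor 824, so continue squaring. x_1 = 75^2 mod 825 = 675. x_2 = 675^2 mod 825 = 225. Reached i = s−1 = 2 without hitting −1: 180 is a Miller–Rabin witness and 825 is composite.
Base 359: x_0 = 359^103 mod 825 = 629. x_0 is neither 1 nor 824, so continue squaring. x_1 = 629^2 mod 825 = 466. x_2 = 466^2 mod 825 = 181. Reached i = s−1 = 2 without hitting −1: 359 is a Miller–Rabin witness and 825 is composite.
The smallest witness among the given bases is 5.

5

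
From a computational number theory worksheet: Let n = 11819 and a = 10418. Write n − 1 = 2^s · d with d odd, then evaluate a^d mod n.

507

n − 1 = 11818 = 2^1 · 5909, so s = 1 and d = 5909.
Repeated squaring mod 11819: 10418^1 ≡ 10418, 10418^2 ≡ 847, 10418^4 ≡ 8269, 10418^8 ≡ 3446, 10418^16 ≡ 8640, 10418^32 ≡ 796, 10418^64 ≡ 7209, 10418^128 ≡ 1538, 10418^256 ≡ 1644, 10418^512 ≡ 8004, 10418^1024 ≡ 5036, 10418^2048 ≡ 9541, 10418^4096 ≡ 743.
5909 = 4096 + 1024 + 512 + 256 + 16 + 4 + 1, so 10418^5909 ≡ 743·5036·8004·1644·8640·8269·10418 ≡ 507 (mod 11819).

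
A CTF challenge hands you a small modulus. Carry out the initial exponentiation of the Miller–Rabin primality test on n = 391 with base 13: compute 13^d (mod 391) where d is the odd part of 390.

n − 1 = 390 = 2^1 · 195, so s = 1 and d = 195.
13^195 mod 391 = 140.

140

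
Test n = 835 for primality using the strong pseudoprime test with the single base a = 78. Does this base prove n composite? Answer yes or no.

n − 1 = 834 = 2^1 · 417, so s = 1 and d = 417.
x_0 = 78^417 mod 835 = 763.
x_0 ∉ {1, 834} and s = 1, so 78 is a Miller–Rabin witness and 835 is composite.

yes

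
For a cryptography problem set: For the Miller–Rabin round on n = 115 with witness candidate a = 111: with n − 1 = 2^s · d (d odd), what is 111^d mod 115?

76

n − 1 = 114 = 2^1 · 57, so s = 1 and d = 57.
111^57 mod 115 = 76.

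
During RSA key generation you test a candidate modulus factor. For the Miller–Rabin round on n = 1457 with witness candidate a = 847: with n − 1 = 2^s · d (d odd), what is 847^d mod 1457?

847

n − 1 = 1456 = 2^4 · 91, so s = 4 and d = 91.
847^91 mod 1457 = 847.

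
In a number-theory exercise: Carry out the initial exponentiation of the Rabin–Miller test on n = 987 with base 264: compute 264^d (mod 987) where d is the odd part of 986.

117

n − 1 = 986 = 2^1 · 493, so s = 1 and d = 493.
264^493 mod 987 = 117.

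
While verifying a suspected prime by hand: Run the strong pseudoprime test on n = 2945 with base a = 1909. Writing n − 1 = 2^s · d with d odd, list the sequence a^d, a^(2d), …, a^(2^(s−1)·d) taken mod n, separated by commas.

n − 1 = 2944 = 2^7 · 23, so s = 7 and d = 23.
x_0 = 1909^23 mod 2945 = 2239.
x_1 = 2239^2 mod 2945 = 731.
x_2 = 731^2 mod 2945 = 1316.
x_3 = 1316^2 mod 2945 = 196.
x_4 = 196^2 mod 2945 = 131.
x_5 = 131^2 mod 2945 = 2436.
x_6 = 2436^2 mod 2945 = 2866.

2239, 731, 1316, 196, 131, 2436, 2866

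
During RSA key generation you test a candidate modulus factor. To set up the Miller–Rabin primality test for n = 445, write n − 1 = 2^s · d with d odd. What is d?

111

Halving: 444 → 222 → 111; 111 is odd.
So 444 = 2^2 · 111.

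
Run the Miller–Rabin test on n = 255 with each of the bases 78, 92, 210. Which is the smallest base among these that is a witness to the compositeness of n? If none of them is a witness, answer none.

n − 1 = 254 = 2^1 · 127, so s = 1 and d = 127.
Base 78: x_0 = 78^127 mod 255 = 12. x_0 ∉ {1, 254} and s = 1, so 78 is a Miller–Rabin witness and 255 is composite.
Base 92: x_0 = 92^127 mod 255 = 158. x_0 ∉ {1, 254} and s = 1, so 92 is a Miller–Rabin witness and 255 is composite.
Base 210: x_0 = 210^127 mod 255 = 105. x_0 ∉ {1, 254} and s = 1, so 210 is a Miller–Rabin witness and 255 is composite.
The smallest witness among the given bases is 78.

78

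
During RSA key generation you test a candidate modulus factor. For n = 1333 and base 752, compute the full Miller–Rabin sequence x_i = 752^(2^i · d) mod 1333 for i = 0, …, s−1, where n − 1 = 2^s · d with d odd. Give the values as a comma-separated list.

78, 752

n − 1 = 1332 = 2^2 · 333, so s = 2 and d = 333.
x_0 = 752^333 mod 1333 = 78.
x_1 = 78^2 mod 1333 = 752.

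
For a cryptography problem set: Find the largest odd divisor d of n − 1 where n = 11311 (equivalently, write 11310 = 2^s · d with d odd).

Halving: 11310 → 5655; 5655 is odd.
So 11310 = 2^1 · 5655.

5655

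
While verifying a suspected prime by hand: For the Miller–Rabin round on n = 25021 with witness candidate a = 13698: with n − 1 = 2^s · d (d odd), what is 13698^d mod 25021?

n − 1 = 25020 = 2^2 · 6255, so s = 2 and d = 6255.
13698^6255 mod 25021 = 23250.

23250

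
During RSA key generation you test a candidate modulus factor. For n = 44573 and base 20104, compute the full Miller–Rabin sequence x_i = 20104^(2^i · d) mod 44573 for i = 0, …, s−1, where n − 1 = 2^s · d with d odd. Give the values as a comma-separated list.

13597, 34178

n − 1 = 44572 = 2^2 · 11143, so s = 2 and d = 11143.
x_0 = 20104^11143 mod 44573 = 13597.
x_1 = 13597^2 mod 44573 = 34178.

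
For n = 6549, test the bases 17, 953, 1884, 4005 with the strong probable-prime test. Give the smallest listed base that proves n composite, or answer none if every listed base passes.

n − 1 = 6548 = 2^2 · 1637, so s = 2 and d = 1637.
Base 17: x_0 = 17^1637 mod 6549 = 605. x_0 is neither 1 nor 6548, so continue squaring. x_1 = 605^2 mod 6549 = 5830. Reached i = s−1 = 1 without hitting −1: 17 is a Miller–Rabin witness and 6549 is composite.
Base 953: x_0 = 953^1637 mod 6549 = 4814. x_0 is neither 1 nor 6548, so continue squaring. x_1 = 4814^2 mod 6549 = 4234. Reached i = s−1 = 1 without hitting −1: 953 is a Miller–Rabin witness and 6549 is composite.
Base 1884: x_0 = 1884^1637 mod 6549 = 5229. x_0 is neither 1 nor 6548, so continue squaring. x_1 = 5229^2 mod 6549 = 366. Reached i = s−1 = 1 without hitting −1: 1884 is a Miller–Rabin witness and 6549 is composite.
Base 4005: x_0 = 4005^1637 mod 6549 = 4362. x_0 is neither 1 nor 6548, so continue squaring. x_1 = 4362^2 mod 6549 = 2199. Reached i = s−1 = 1 without hitting −1: 4005 is a Miller–Rabin witness and 6549 is composite.
The smallest witness among the given bases is 17.

17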